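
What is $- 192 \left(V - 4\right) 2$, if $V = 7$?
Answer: $-1152$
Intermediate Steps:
$- 192 \left(V - 4\right) 2 = - 192 \left(7 - 4\right) 2 = - 192 \cdot 3 \cdot 2 = \left(-192\right) 6 = -1152$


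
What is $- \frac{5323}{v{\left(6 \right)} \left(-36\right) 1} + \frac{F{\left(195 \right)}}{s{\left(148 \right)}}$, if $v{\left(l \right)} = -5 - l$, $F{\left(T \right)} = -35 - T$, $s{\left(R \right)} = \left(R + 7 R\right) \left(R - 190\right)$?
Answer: $- \frac{11025461}{820512} \approx -13.437$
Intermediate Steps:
$s{\left(R \right)} = 8 R \left(-190 + R\right)$
$- \frac{5323}{v{\left(6 \right)} \left(-36\right) 1} + \frac{F{\left(195 \right)}}{s{\left(148 \right)}} = - \frac{5323}{\left(-5 - 6\right) \left(-36\right) 1} + \frac{-35 - 195}{8 \cdot 148 \left(-190 + 148\right)} = - \frac{5323}{\left(-5 - 6\right) \left(-36\right) 1} + \frac{-35 - 195}{8 \cdot 148 \left(-42\right)} = - \frac{5323}{\left(-11\right) \left(-36\right) 1} - \frac{230}{-49728} = - \frac{5323}{396 \cdot 1} - - \frac{115}{24864} = - \frac{5323}{396} + \frac{115}{24864} = - \frac{11025461}{820512}$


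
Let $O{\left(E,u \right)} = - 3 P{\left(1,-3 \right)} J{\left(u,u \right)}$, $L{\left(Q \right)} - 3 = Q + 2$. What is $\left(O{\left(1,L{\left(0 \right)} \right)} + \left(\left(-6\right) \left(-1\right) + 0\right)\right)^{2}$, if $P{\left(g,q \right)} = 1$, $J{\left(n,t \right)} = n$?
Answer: $81$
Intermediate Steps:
$L{\left(Q \right)} = 5 + Q$ ($L{\left(Q \right)} = 3 + \left(Q + 2\right) = 3 + \left(2 + Q\right) = 5 + Q$)
$O{\left(E,u \right)} = - 3 u$ ($O{\left(E,u \right)} = \left(-3\right) 1 u = - 3 u$)
$\left(O{\left(1,L{\left(0 \right)} \right)} + \left(\left(-6\right) \left(-1\right) + 0\right)\right)^{2} = \left(- 3 \left(5 + 0\right) + \left(\left(-6\right) \left(-1\right) + 0\right)\right)^{2} = \left(\left(-3\right) 5 + \left(6 + 0\right)\right)^{2} = \left(-15 + 6\right)^{2} = \left(-9\right)^{2} = 81$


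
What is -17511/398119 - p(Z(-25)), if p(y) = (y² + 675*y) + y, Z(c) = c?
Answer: 6479369214/398119 ≈ 16275.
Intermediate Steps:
p(y) = y² + 676*y
-17511/398119 - p(Z(-25)) = -17511/398119 - (-25)*(676 - 25) = -17511*1/398119 - (-25)*651 = -17511/398119 - 1*(-16275) = -17511/398119 + 16275 = 6479369214/398119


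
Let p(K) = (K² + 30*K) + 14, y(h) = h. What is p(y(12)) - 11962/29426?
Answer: 7615353/14713 ≈ 517.59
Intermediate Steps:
p(K) = 14 + K² + 30*K
p(y(12)) - 11962/29426 = (14 + 12² + 30*12) - 11962/29426 = (14 + 144 + 360) - 11962/29426 = 518 - 1*5981/14713 = 518 - 5981/14713 = 7615353/14713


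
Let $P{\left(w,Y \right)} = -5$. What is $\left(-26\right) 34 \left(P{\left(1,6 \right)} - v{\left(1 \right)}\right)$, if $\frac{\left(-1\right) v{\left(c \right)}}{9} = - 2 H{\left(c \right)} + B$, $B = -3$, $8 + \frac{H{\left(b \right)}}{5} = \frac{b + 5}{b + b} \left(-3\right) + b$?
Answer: $-1244672$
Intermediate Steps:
$H{\left(b \right)} = -40 + 5 b - \frac{15 \left(5 + b\right)}{2 b}$ ($H{\left(b \right)} = -40 + 5 \left(\frac{b + 5}{b + b} \left(-3\right) + b\right) = -40 + 5 \left(\frac{5 + b}{2 b} \left(-3\right) + b\right) = -40 + 5 \left(- \frac{3 \left(5 + b\right)}{2 b} + b\right) = -40 + 5 \left(b - \frac{3 \left(5 + b\right)}{2 b}\right) = -40 + \left(5 b - \frac{15 \left(5 + b\right)}{2 b}\right) = -40 + 5 b - \frac{15 \left(5 + b\right)}{2 b}$)
$v{\left(c \right)} = -828 - \frac{675}{c} + 90 c$ ($v{\left(c \right)} = - 9 \left(- 2 \left(- \frac{95}{2} + 5 c - \frac{75}{2 c}\right) - 3\right) = - 9 \left(\left(95 - 10 c + \frac{75}{c}\right) - 3\right) = - 9 \left(92 - 10 c + \frac{75}{c}\right) = -828 - \frac{675}{c} + 90 c$)
$\left(-26\right) 34 \left(P{\left(1,6 \right)} - v{\left(1 \right)}\right) = \left(-26\right) 34 \left(-5 - \left(-828 - \frac{675}{1} + 90 \cdot 1\right)\right) = - 884 \left(-5 - \left(-828 - 675 + 90\right)\right) = - 884 \left(-5 - -1413\right) = - 884 \left(-5 + 1413\right) = \left(-884\right) 1408 = -1244672$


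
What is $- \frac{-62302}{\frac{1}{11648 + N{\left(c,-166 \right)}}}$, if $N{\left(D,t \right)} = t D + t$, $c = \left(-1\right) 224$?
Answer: $3031989132$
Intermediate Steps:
$c = -224$
$N{\left(D,t \right)} = t + D t$ ($N{\left(D,t \right)} = D t + t = t + D t$)
$- \frac{-62302}{\frac{1}{11648 + N{\left(c,-166 \right)}}} = - \frac{-62302}{\frac{1}{11648 - 166 \left(1 - 224\right)}} = - \frac{-62302}{\frac{1}{11648 - -37018}} = - \frac{-62302}{\frac{1}{11648 + 37018}} = - \frac{-62302}{\frac{1}{48666}} = - \left(-62302\right) \frac{1}{\frac{1}{48666}} = - \left(-62302\right) 48666 = \left(-1\right) \left(-3031989132\right) = 3031989132$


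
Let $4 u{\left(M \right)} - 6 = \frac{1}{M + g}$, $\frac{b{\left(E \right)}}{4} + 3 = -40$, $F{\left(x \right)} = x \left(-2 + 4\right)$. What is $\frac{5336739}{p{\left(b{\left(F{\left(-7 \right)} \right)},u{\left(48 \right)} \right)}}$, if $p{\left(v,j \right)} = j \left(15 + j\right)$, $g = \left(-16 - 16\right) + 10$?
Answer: $\frac{571506624}{2669} \approx 2.1413 \cdot 10^{5}$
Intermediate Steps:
$F{\left(x \right)} = 2 x$ ($F{\left(x \right)} = x 2 = 2 x$)
$b{\left(E \right)} = -172$ ($b{\left(E \right)} = -12 + 4 \left(-40\right) = -12 - 160 = -172$)
$g = -22$ ($g = -32 + 10 = -22$)
$u{\left(M \right)} = \frac{3}{2} + \frac{1}{4 \left(-22 + M\right)}$ ($u{\left(M \right)} = \frac{3}{2} + \frac{1}{4 \left(M - 22\right)} = \frac{3}{2} + \frac{1}{4 \left(-22 + M\right)}$)
$\frac{5336739}{p{\left(b{\left(F{\left(-7 \right)} \right)},u{\left(48 \right)} \right)}} = \frac{5336739}{\frac{-131 + 6 \cdot 48}{4 \left(-22 + 48\right)} \left(15 + \frac{-131 + 6 \cdot 48}{4 \left(-22 + 48\right)}\right)} = \frac{5336739}{\frac{-131 + 288}{4 \cdot 26} \left(15 + \frac{-131 + 288}{4 \cdot 26}\right)} = \frac{5336739}{\frac{1}{4} \cdot \frac{1}{26} \cdot 157 \left(15 + \frac{1}{4} \cdot \frac{1}{26} \cdot 157\right)} = \frac{5336739}{\frac{157}{104} \left(15 + \frac{157}{104}\right)} = \frac{5336739}{\frac{157}{104} \cdot \frac{1717}{104}} = \frac{5336739}{\frac{269569}{10816}} = 5336739 \cdot \frac{10816}{269569} = \frac{571506624}{2669}$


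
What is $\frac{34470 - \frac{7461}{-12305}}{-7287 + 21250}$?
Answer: $\frac{424160811}{171814715} \approx 2.4687$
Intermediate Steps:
$\frac{34470 - \frac{7461}{-12305}}{-7287 + 21250} = \frac{34470 - - \frac{7461}{12305}}{13963} = \left(34470 + \frac{7461}{12305}\right) \frac{1}{13963} = \frac{424160811}{12305} \cdot \frac{1}{13963} = \frac{424160811}{171814715}$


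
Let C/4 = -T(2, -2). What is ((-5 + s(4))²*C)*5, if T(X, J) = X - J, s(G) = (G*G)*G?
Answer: -278480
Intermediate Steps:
s(G) = G³ (s(G) = G²*G = G³)
C = -16 (C = 4*(-(2 - 1*(-2))) = 4*(-(2 + 2)) = 4*(-1*4) = 4*(-4) = -16)
((-5 + s(4))²*C)*5 = ((-5 + 4³)²*(-16))*5 = ((-5 + 64)²*(-16))*5 = (59²*(-16))*5 = (3481*(-16))*5 = -55696*5 = -278480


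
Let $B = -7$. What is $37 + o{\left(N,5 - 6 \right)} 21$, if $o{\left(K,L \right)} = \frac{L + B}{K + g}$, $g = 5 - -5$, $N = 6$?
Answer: $\frac{53}{2} \approx 26.5$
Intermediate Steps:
$g = 10$ ($g = 5 + 5 = 10$)
$o{\left(K,L \right)} = \frac{-7 + L}{10 + K}$ ($o{\left(K,L \right)} = \frac{L - 7}{K + 10} = \frac{-7 + L}{10 + K}$)
$37 + o{\left(N,5 - 6 \right)} 21 = 37 + \frac{-7 + \left(5 - 6\right)}{10 + 6} \cdot 21 = 37 + \frac{-7 - 1}{16} \cdot 21 = 37 + \frac{1}{16} \left(-8\right) 21 = 37 - \frac{21}{2} = \frac{53}{2}$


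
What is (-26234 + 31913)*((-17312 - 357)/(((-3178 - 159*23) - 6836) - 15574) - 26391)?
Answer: -4382979088554/29245 ≈ -1.4987e+8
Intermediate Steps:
(-26234 + 31913)*((-17312 - 357)/(((-3178 - 159*23) - 6836) - 15574) - 26391) = 5679*(-17669/(((-3178 - 3657) - 6836) - 15574) - 26391) = 5679*(-17669/((-6835 - 6836) - 15574) - 26391) = 5679*(-17669/(-13671 - 15574) - 26391) = 5679*(-17669/(-29245) - 26391) = 5679*(-17669*(-1/29245) - 26391) = 5679*(17669/29245 - 26391) = 5679*(-771787126/29245) = -4382979088554/29245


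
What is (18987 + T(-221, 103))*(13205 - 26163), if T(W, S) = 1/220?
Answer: -2460336049/10 ≈ -2.4603e+8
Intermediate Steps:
T(W, S) = 1/220
(18987 + T(-221, 103))*(13205 - 26163) = (18987 + 1/220)*(13205 - 26163) = (4177141/220)*(-12958) = -2460336049/10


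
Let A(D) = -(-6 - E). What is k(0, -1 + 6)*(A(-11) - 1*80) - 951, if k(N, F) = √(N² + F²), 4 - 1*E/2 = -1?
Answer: -1271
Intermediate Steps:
E = 10 (E = 8 - 2*(-1) = 8 + 2 = 10)
k(N, F) = √(F² + N²)
A(D) = 16 (A(D) = -(-6 - 1*10) = -(-6 - 10) = -1*(-16) = 16)
k(0, -1 + 6)*(A(-11) - 1*80) - 951 = √((-1 + 6)² + 0²)*(16 - 1*80) - 951 = √(5² + 0)*(16 - 80) - 951 = √(25 + 0)*(-64) - 951 = √25*(-64) - 951 = 5*(-64) - 951 = -320 - 951 = -1271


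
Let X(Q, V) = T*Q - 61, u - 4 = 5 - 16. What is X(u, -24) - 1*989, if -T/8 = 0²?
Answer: -1050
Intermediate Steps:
u = -7 (u = 4 + (5 - 16) = 4 - 11 = -7)
T = 0 (T = -8*0² = -8*0 = 0)
X(Q, V) = -61 (X(Q, V) = 0*Q - 61 = 0 - 61 = -61)
X(u, -24) - 1*989 = -61 - 1*989 = -61 - 989 = -1050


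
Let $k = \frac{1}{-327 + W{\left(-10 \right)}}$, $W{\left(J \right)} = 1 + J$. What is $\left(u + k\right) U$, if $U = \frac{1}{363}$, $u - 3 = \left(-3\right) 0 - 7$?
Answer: $- \frac{1345}{121968} \approx -0.011027$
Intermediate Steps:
$u = -4$ ($u = 3 - 7 = -4$)
$U = \frac{1}{363} \approx 0.0027548$
$k = - \frac{1}{336}$ ($k = \frac{1}{-327 + \left(1 - 10\right)} = \frac{1}{-327 - 9} = \frac{1}{-336} = - \frac{1}{336} \approx -0.0029762$)
$\left(u + k\right) U = \left(-4 - \frac{1}{336}\right) \frac{1}{363} = \left(- \frac{1345}{336}\right) \frac{1}{363} = - \frac{1345}{121968}$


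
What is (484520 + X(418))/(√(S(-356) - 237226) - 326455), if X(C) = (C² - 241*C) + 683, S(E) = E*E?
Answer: -36510008999/21314595503 - 559189*I*√110490/106572977515 ≈ -1.7129 - 0.0017441*I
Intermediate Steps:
S(E) = E²
X(C) = 683 + C² - 241*C
(484520 + X(418))/(√(S(-356) - 237226) - 326455) = (484520 + (683 + 418² - 241*418))/(√((-356)² - 237226) - 326455) = (484520 + (683 + 174724 - 100738))/(√(126736 - 237226) - 326455) = (484520 + 74669)/(√(-110490) - 326455) = 559189/(I*√110490 - 326455) = 559189/(-326455 + I*√110490)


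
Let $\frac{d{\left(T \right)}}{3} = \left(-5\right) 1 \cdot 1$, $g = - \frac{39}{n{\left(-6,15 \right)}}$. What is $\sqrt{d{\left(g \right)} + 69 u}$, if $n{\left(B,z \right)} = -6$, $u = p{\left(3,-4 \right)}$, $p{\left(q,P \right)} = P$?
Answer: $i \sqrt{291} \approx 17.059 i$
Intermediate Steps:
$u = -4$
$g = \frac{13}{2}$ ($g = - \frac{39}{-6} = \left(-39\right) \left(- \frac{1}{6}\right) = \frac{13}{2} \approx 6.5$)
$d{\left(T \right)} = -15$ ($d{\left(T \right)} = 3 \left(-5\right) 1 \cdot 1 = 3 \left(\left(-5\right) 1\right) = 3 \left(-5\right) = -15$)
$\sqrt{d{\left(g \right)} + 69 u} = \sqrt{-15 + 69 \left(-4\right)} = \sqrt{-15 - 276} = \sqrt{-291} = i \sqrt{291}$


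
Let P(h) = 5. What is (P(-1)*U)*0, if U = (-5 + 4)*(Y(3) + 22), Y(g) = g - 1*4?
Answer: 0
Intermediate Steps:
Y(g) = -4 + g (Y(g) = g - 4 = -4 + g)
U = -21 (U = (-5 + 4)*((-4 + 3) + 22) = -(-1 + 22) = -1*21 = -21)
(P(-1)*U)*0 = (5*(-21))*0 = -105*0 = 0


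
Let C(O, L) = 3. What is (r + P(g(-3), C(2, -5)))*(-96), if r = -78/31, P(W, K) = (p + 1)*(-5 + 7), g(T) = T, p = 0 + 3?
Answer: -16320/31 ≈ -526.45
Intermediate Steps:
p = 3
P(W, K) = 8 (P(W, K) = (3 + 1)*(-5 + 7) = 4*2 = 8)
r = -78/31 (r = -78*1/31 = -78/31 ≈ -2.5161)
(r + P(g(-3), C(2, -5)))*(-96) = (-78/31 + 8)*(-96) = (170/31)*(-96) = -16320/31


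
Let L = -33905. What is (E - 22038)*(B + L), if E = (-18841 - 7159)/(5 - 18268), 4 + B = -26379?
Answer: 24263146390272/18263 ≈ 1.3285e+9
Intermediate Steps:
B = -26383 (B = -4 - 26379 = -26383)
E = 26000/18263 (E = -26000/(-18263) = -26000*(-1/18263) = 26000/18263 ≈ 1.4236)
(E - 22038)*(B + L) = (26000/18263 - 22038)*(-26383 - 33905) = -402453994/18263*(-60288) = 24263146390272/18263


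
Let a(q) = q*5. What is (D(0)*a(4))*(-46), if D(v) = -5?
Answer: 4600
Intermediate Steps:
a(q) = 5*q
(D(0)*a(4))*(-46) = -25*4*(-46) = -5*20*(-46) = -100*(-46) = 4600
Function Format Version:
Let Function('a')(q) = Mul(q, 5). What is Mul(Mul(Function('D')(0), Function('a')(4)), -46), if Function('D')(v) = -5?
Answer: 4600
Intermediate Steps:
Function('a')(q) = Mul(5, q)
Mul(Mul(Function('D')(0), Function('a')(4)), -46) = Mul(Mul(-5, Mul(5, 4)), -46) = Mul(Mul(-5, 20), -46) = Mul(-100, -46) = 4600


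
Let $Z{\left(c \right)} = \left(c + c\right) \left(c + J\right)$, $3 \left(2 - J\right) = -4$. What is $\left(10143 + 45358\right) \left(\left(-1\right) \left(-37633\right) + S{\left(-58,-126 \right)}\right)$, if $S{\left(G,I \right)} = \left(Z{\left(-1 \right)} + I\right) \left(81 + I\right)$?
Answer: $2415015013$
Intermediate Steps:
$J = \frac{10}{3}$ ($J = 2 - - \frac{4}{3} = 2 + \frac{4}{3} = \frac{10}{3} \approx 3.3333$)
$Z{\left(c \right)} = 2 c \left(\frac{10}{3} + c\right)$ ($Z{\left(c \right)} = \left(c + c\right) \left(c + \frac{10}{3}\right) = 2 c \left(\frac{10}{3} + c\right)$)
$S{\left(G,I \right)} = \left(81 + I\right) \left(- \frac{14}{3} + I\right)$ ($S{\left(G,I \right)} = \left(\frac{2}{3} \left(-1\right) \left(10 + 3 \left(-1\right)\right) + I\right) \left(81 + I\right) = \left(\frac{2}{3} \left(-1\right) \left(10 - 3\right) + I\right) \left(81 + I\right) = \left(\frac{2}{3} \left(-1\right) 7 + I\right) \left(81 + I\right) = \left(- \frac{14}{3} + I\right) \left(81 + I\right) = \left(81 + I\right) \left(- \frac{14}{3} + I\right)$)
$\left(10143 + 45358\right) \left(\left(-1\right) \left(-37633\right) + S{\left(-58,-126 \right)}\right) = \left(10143 + 45358\right) \left(\left(-1\right) \left(-37633\right) + \left(-378 + \left(-126\right)^{2} + \frac{229}{3} \left(-126\right)\right)\right) = 55501 \left(37633 - -5880\right) = 55501 \left(37633 + 5880\right) = 55501 \cdot 43513 = 2415015013$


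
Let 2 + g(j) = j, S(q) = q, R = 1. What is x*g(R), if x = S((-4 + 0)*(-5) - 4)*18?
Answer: -288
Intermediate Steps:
g(j) = -2 + j
x = 288 (x = ((-4 + 0)*(-5) - 4)*18 = (-4*(-5) - 4)*18 = (20 - 4)*18 = 16*18 = 288)
x*g(R) = 288*(-2 + 1) = 288*(-1) = -288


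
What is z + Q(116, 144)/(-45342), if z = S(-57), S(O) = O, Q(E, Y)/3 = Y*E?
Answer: -146367/2519 ≈ -58.105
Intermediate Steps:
Q(E, Y) = 3*E*Y (Q(E, Y) = 3*(Y*E) = 3*(E*Y) = 3*E*Y)
z = -57
z + Q(116, 144)/(-45342) = -57 + (3*116*144)/(-45342) = -57 + 50112*(-1/45342) = -57 - 2784/2519 = -146367/2519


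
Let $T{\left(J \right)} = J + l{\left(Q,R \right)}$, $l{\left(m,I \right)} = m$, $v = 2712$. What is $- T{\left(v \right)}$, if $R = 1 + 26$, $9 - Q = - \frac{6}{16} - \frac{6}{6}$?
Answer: $- \frac{21779}{8} \approx -2722.4$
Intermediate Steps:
$Q = \frac{83}{8}$ ($Q = 9 - \left(- \frac{6}{16} - \frac{6}{6}\right) = 9 - \left(\left(-6\right) \frac{1}{16} - 1\right) = 9 - \left(- \frac{3}{8} - 1\right) = 9 - - \frac{11}{8} = 9 + \frac{11}{8} = \frac{83}{8} \approx 10.375$)
$R = 27$
$T{\left(J \right)} = \frac{83}{8} + J$ ($T{\left(J \right)} = J + \frac{83}{8} = \frac{83}{8} + J$)
$- T{\left(v \right)} = - (\frac{83}{8} + 2712) = \left(-1\right) \frac{21779}{8} = - \frac{21779}{8}$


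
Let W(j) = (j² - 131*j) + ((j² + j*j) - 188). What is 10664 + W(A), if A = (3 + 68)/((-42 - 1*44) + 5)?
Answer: 23167180/2187 ≈ 10593.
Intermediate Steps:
A = -71/81 (A = 71/((-42 - 44) + 5) = 71/(-86 + 5) = 71/(-81) = 71*(-1/81) = -71/81 ≈ -0.87654)
W(j) = -188 - 131*j + 3*j² (W(j) = (j² - 131*j) + ((j² + j²) - 188) = (j² - 131*j) + (2*j² - 188) = (j² - 131*j) + (-188 + 2*j²) = -188 - 131*j + 3*j²)
10664 + W(A) = 10664 + (-188 - 131*(-71/81) + 3*(-71/81)²) = 10664 + (-188 + 9301/81 + 3*(5041/6561)) = 10664 + (-188 + 9301/81 + 5041/2187) = 10664 - 154988/2187 = 23167180/2187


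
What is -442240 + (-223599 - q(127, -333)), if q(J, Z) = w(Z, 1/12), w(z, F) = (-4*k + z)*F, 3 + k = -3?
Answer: -2663253/4 ≈ -6.6581e+5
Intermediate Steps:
k = -6 (k = -3 - 3 = -6)
w(z, F) = F*(24 + z) (w(z, F) = (-4*(-6) + z)*F = (24 + z)*F = F*(24 + z))
q(J, Z) = 2 + Z/12 (q(J, Z) = (24 + Z)/12 = 2 + Z/12)
-442240 + (-223599 - q(127, -333)) = -442240 + (-223599 - (2 + (1/12)*(-333))) = -442240 + (-223599 - (2 - 111/4)) = -442240 + (-223599 - 1*(-103/4)) = -442240 + (-223599 + 103/4) = -442240 - 894293/4 = -2663253/4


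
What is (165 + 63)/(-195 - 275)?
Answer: -114/235 ≈ -0.48511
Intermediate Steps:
(165 + 63)/(-195 - 275) = 228/(-470) = 228*(-1/470) = -114/235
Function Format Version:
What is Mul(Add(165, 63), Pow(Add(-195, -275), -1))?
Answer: Rational(-114, 235) ≈ -0.48511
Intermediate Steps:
Mul(Add(165, 63), Pow(Add(-195, -275), -1)) = Mul(228, Pow(-470, -1)) = Mul(228, Rational(-1, 470)) = Rational(-114, 235)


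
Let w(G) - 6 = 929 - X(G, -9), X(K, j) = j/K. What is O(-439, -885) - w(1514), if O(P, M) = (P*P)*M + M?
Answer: -258227696179/1514 ≈ -1.7056e+8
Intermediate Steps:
w(G) = 935 + 9/G (w(G) = 6 + (929 - (-9)/G) = 6 + (929 + 9/G) = 935 + 9/G)
O(P, M) = M + M*P² (O(P, M) = P²*M + M = M*P² + M = M + M*P²)
O(-439, -885) - w(1514) = -885*(1 + (-439)²) - (935 + 9/1514) = -885*(1 + 192721) - (935 + 9*(1/1514)) = -885*192722 - (935 + 9/1514) = -170558970 - 1*1415599/1514 = -170558970 - 1415599/1514 = -258227696179/1514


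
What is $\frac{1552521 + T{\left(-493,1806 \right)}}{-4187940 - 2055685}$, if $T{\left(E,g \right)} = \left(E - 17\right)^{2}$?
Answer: $- \frac{1812621}{6243625} \approx -0.29032$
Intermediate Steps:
$T{\left(E,g \right)} = \left(-17 + E\right)^{2}$ ($T{\left(E,g \right)} = \left(E - 17\right)^{2} = \left(-17 + E\right)^{2}$)
$\frac{1552521 + T{\left(-493,1806 \right)}}{-4187940 - 2055685} = \frac{1552521 + \left(-17 - 493\right)^{2}}{-4187940 - 2055685} = \frac{1552521 + \left(-510\right)^{2}}{-4187940 - 2055685} = \frac{1552521 + 260100}{-6243625} = 1812621 \left(- \frac{1}{6243625}\right) = - \frac{1812621}{6243625}$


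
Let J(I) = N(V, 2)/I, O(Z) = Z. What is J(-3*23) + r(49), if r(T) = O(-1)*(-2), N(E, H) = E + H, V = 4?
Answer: 44/23 ≈ 1.9130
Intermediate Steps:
r(T) = 2 (r(T) = -1*(-2) = 2)
J(I) = 6/I (J(I) = (4 + 2)/I = 6/I)
J(-3*23) + r(49) = 6/((-3*23)) + 2 = 6/(-69) + 2 = 6*(-1/69) + 2 = -2/23 + 2 = 44/23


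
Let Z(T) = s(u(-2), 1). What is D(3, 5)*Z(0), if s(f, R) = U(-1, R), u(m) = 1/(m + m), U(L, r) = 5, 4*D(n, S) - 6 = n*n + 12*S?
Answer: 375/4 ≈ 93.750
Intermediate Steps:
D(n, S) = 3/2 + 3*S + n²/4 (D(n, S) = 3/2 + (n*n + 12*S)/4 = 3/2 + (n² + 12*S)/4 = 3/2 + (3*S + n²/4) = 3/2 + 3*S + n²/4)
u(m) = 1/(2*m)
s(f, R) = 5
Z(T) = 5
D(3, 5)*Z(0) = (3/2 + 3*5 + (¼)*3²)*5 = (3/2 + 15 + (¼)*9)*5 = (3/2 + 15 + 9/4)*5 = (75/4)*5 = 375/4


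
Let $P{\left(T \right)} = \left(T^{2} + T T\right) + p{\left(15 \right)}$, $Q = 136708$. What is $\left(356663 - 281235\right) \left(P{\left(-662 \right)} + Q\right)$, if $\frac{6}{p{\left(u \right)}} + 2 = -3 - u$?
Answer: $\frac{382116626298}{5} \approx 7.6423 \cdot 10^{10}$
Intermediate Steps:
$p{\left(u \right)} = \frac{6}{-5 - u}$ ($p{\left(u \right)} = \frac{6}{-2 - \left(3 + u\right)} = \frac{6}{-5 - u}$)
$P{\left(T \right)} = - \frac{3}{10} + 2 T^{2}$ ($P{\left(T \right)} = \left(T^{2} + T T\right) - \frac{6}{5 + 15} = \left(T^{2} + T^{2}\right) - \frac{6}{20} = 2 T^{2} - \frac{3}{10} = - \frac{3}{10} + 2 T^{2}$)
$\left(356663 - 281235\right) \left(P{\left(-662 \right)} + Q\right) = \left(356663 - 281235\right) \left(\left(- \frac{3}{10} + 2 \left(-662\right)^{2}\right) + 136708\right) = 75428 \left(\left(- \frac{3}{10} + 2 \cdot 438244\right) + 136708\right) = 75428 \left(\left(- \frac{3}{10} + 876488\right) + 136708\right) = 75428 \left(\frac{8764877}{10} + 136708\right) = 75428 \cdot \frac{10131957}{10} = \frac{382116626298}{5}$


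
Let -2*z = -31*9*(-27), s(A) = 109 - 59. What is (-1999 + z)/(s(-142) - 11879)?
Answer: 11531/23658 ≈ 0.48740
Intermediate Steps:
s(A) = 50
z = -7533/2 (z = -(-31*9)*(-27)/2 = -(-279)*(-27)/2 = -½*7533 = -7533/2 ≈ -3766.5)
(-1999 + z)/(s(-142) - 11879) = (-1999 - 7533/2)/(50 - 11879) = -11531/2/(-11829) = -11531/2*(-1/11829) = 11531/23658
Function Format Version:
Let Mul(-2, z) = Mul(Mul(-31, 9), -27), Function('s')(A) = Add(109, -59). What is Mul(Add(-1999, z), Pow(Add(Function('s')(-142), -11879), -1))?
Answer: Rational(11531, 23658) ≈ 0.48740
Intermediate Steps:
Function('s')(A) = 50
z = Rational(-7533, 2) (z = Mul(Rational(-1, 2), Mul(Mul(-31, 9), -27)) = Mul(Rational(-1, 2), Mul(-279, -27)) = Mul(Rational(-1, 2), 7533) = Rational(-7533, 2) ≈ -3766.5)
Mul(Add(-1999, z), Pow(Add(Function('s')(-142), -11879), -1)) = Mul(Add(-1999, Rational(-7533, 2)), Pow(Add(50, -11879), -1)) = Mul(Rational(-11531, 2), Pow(-11829, -1)) = Mul(Rational(-11531, 2), Rational(-1, 11829)) = Rational(11531, 23658)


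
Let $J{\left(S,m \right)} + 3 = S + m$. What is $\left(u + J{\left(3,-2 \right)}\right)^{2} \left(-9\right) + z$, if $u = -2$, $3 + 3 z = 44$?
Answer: $- \frac{391}{3} \approx -130.33$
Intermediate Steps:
$z = \frac{41}{3}$ ($z = -1 + \frac{1}{3} \cdot 44 = -1 + \frac{44}{3} = \frac{41}{3} \approx 13.667$)
$J{\left(S,m \right)} = -3 + S + m$ ($J{\left(S,m \right)} = -3 + \left(S + m\right) = -3 + S + m$)
$\left(u + J{\left(3,-2 \right)}\right)^{2} \left(-9\right) + z = \left(-2 - 2\right)^{2} \left(-9\right) + \frac{41}{3} = \left(-4\right)^{2} \left(-9\right) + \frac{41}{3} = 16 \left(-9\right) + \frac{41}{3} = -144 + \frac{41}{3} = - \frac{391}{3}$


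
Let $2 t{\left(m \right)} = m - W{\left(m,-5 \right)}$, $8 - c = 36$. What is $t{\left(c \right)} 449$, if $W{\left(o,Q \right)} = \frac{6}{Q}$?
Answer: $- \frac{30083}{5} \approx -6016.6$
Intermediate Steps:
$c = -28$ ($c = 8 - 36 = -28$)
$t{\left(m \right)} = \frac{3}{5} + \frac{m}{2}$ ($t{\left(m \right)} = \frac{m - \frac{6}{-5}}{2} = \frac{m - 6 \left(- \frac{1}{5}\right)}{2} = \frac{m - - \frac{6}{5}}{2} = \frac{m + \frac{6}{5}}{2} = \frac{\frac{6}{5} + m}{2} = \frac{3}{5} + \frac{m}{2}$)
$t{\left(c \right)} 449 = \left(\frac{3}{5} + \frac{1}{2} \left(-28\right)\right) 449 = \left(\frac{3}{5} - 14\right) 449 = \left(- \frac{67}{5}\right) 449 = - \frac{30083}{5}$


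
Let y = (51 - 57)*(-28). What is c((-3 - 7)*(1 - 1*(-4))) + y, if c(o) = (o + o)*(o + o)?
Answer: 10168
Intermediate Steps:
c(o) = 4*o² (c(o) = (2*o)*(2*o) = 4*o²)
y = 168 (y = -6*(-28) = 168)
c((-3 - 7)*(1 - 1*(-4))) + y = 4*((-3 - 7)*(1 - 1*(-4)))² + 168 = 4*(-10*(1 + 4))² + 168 = 4*(-10*5)² + 168 = 4*(-50)² + 168 = 4*2500 + 168 = 10000 + 168 = 10168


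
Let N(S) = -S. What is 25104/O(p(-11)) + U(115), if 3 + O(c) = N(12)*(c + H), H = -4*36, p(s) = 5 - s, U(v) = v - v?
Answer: 8368/511 ≈ 16.376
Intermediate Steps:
U(v) = 0
H = -144
O(c) = 1725 - 12*c (O(c) = -3 + (-1*12)*(c - 144) = -3 - 12*(-144 + c) = -3 + (1728 - 12*c) = 1725 - 12*c)
25104/O(p(-11)) + U(115) = 25104/(1725 - 12*(5 - 1*(-11))) + 0 = 25104/(1725 - 12*(5 + 11)) + 0 = 25104/(1725 - 12*16) + 0 = 25104/(1725 - 192) + 0 = 25104/1533 + 0 = 25104*(1/1533) + 0 = 8368/511 + 0 = 8368/511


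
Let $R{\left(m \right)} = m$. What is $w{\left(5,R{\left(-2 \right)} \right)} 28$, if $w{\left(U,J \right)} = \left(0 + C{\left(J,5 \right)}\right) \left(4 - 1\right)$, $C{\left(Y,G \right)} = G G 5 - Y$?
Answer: $10668$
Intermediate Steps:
$C{\left(Y,G \right)} = - Y + 5 G^{2}$ ($C{\left(Y,G \right)} = G^{2} \cdot 5 - Y = 5 G^{2} - Y = - Y + 5 G^{2}$)
$w{\left(U,J \right)} = 375 - 3 J$ ($w{\left(U,J \right)} = \left(0 - \left(-125 + J\right)\right) \left(4 - 1\right) = \left(0 - \left(-125 + J\right)\right) 3 = \left(125 - J\right) 3 = 375 - 3 J$)
$w{\left(5,R{\left(-2 \right)} \right)} 28 = \left(375 - -6\right) 28 = \left(375 + 6\right) 28 = 381 \cdot 28 = 10668$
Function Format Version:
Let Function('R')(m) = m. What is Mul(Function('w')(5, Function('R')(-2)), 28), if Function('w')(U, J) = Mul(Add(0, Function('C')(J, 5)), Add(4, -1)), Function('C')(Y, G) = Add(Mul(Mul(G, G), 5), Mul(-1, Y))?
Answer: 10668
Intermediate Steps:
Function('C')(Y, G) = Add(Mul(-1, Y), Mul(5, Pow(G, 2))) (Function('C')(Y, G) = Add(Mul(Pow(G, 2), 5), Mul(-1, Y)) = Add(Mul(5, Pow(G, 2)), Mul(-1, Y)) = Add(Mul(-1, Y), Mul(5, Pow(G, 2))))
Function('w')(U, J) = Add(375, Mul(-3, J)) (Function('w')(U, J) = Mul(Add(0, Add(Mul(-1, J), Mul(5, Pow(5, 2)))), Add(4, -1)) = Mul(Add(0, Add(Mul(-1, J), Mul(5, 25))), 3) = Mul(Add(0, Add(Mul(-1, J), 125)), 3) = Mul(Add(0, Add(125, Mul(-1, J))), 3) = Mul(Add(125, Mul(-1, J)), 3) = Add(375, Mul(-3, J)))
Mul(Function('w')(5, Function('R')(-2)), 28) = Mul(Add(375, Mul(-3, -2)), 28) = Mul(Add(375, 6), 28) = Mul(381, 28) = 10668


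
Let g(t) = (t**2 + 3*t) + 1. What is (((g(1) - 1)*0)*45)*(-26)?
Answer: 0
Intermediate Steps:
g(t) = 1 + t**2 + 3*t
(((g(1) - 1)*0)*45)*(-26) = ((((1 + 1**2 + 3*1) - 1)*0)*45)*(-26) = ((((1 + 1 + 3) - 1)*0)*45)*(-26) = (((5 - 1)*0)*45)*(-26) = ((4*0)*45)*(-26) = (0*45)*(-26) = 0*(-26) = 0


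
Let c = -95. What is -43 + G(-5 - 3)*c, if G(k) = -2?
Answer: 147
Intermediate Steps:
-43 + G(-5 - 3)*c = -43 - 2*(-95) = -43 + 190 = 147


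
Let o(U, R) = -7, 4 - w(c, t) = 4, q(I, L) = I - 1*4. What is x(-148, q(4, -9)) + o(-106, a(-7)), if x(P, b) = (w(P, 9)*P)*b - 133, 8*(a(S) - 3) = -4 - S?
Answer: -140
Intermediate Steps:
q(I, L) = -4 + I (q(I, L) = I - 4 = -4 + I)
a(S) = 5/2 - S/8 (a(S) = 3 + (-4 - S)/8 = 3 + (-½ - S/8) = 5/2 - S/8)
w(c, t) = 0 (w(c, t) = 4 - 1*4 = 4 - 4 = 0)
x(P, b) = -133 (x(P, b) = (0*P)*b - 133 = 0*b - 133 = 0 - 133 = -133)
x(-148, q(4, -9)) + o(-106, a(-7)) = -133 - 7 = -140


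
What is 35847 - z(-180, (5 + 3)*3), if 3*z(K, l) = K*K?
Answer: 25047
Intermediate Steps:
z(K, l) = K²/3 (z(K, l) = (K*K)/3 = K²/3)
35847 - z(-180, (5 + 3)*3) = 35847 - (-180)²/3 = 35847 - 32400/3 = 35847 - 1*10800 = 35847 - 10800 = 25047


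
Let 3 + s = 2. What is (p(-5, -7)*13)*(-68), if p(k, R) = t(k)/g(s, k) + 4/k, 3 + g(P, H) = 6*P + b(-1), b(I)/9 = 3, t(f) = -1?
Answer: 34034/45 ≈ 756.31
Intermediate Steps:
s = -1 (s = -3 + 2 = -1)
b(I) = 27 (b(I) = 9*3 = 27)
g(P, H) = 24 + 6*P (g(P, H) = -3 + (6*P + 27) = -3 + (27 + 6*P) = 24 + 6*P)
p(k, R) = -1/18 + 4/k (p(k, R) = -1/(24 + 6*(-1)) + 4/k = -1/(24 - 6) + 4/k = -1/18 + 4/k)
(p(-5, -7)*13)*(-68) = (((1/18)*(72 - 1*(-5))/(-5))*13)*(-68) = (((1/18)*(-⅕)*(72 + 5))*13)*(-68) = (((1/18)*(-⅕)*77)*13)*(-68) = -77/90*13*(-68) = -1001/90*(-68) = 34034/45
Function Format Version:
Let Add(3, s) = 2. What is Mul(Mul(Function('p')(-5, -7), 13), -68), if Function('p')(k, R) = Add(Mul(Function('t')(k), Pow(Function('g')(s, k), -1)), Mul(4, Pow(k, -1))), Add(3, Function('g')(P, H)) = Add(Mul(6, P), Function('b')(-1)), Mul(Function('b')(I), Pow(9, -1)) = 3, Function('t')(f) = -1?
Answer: Rational(34034, 45) ≈ 756.31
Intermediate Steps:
s = -1 (s = Add(-3, 2) = -1)
Function('b')(I) = 27 (Function('b')(I) = Mul(9, 3) = 27)
Function('g')(P, H) = Add(24, Mul(6, P)) (Function('g')(P, H) = Add(-3, Add(Mul(6, P), 27)) = Add(-3, Add(27, Mul(6, P))) = Add(24, Mul(6, P)))
Function('p')(k, R) = Add(Rational(-1, 18), Mul(4, Pow(k, -1))) (Function('p')(k, R) = Add(Mul(-1, Pow(Add(24, Mul(6, -1)), -1)), Mul(4, Pow(k, -1))) = Add(Mul(-1, Pow(Add(24, -6), -1)), Mul(4, Pow(k, -1))) = Add(Mul(-1, Pow(18, -1)), Mul(4, Pow(k, -1))) = Add(Mul(-1, Rational(1, 18)), Mul(4, Pow(k, -1))) = Add(Rational(-1, 18), Mul(4, Pow(k, -1))))
Mul(Mul(Function('p')(-5, -7), 13), -68) = Mul(Mul(Mul(Rational(1, 18), Pow(-5, -1), Add(72, Mul(-1, -5))), 13), -68) = Mul(Mul(Mul(Rational(1, 18), Rational(-1, 5), Add(72, 5)), 13), -68) = Mul(Mul(Mul(Rational(1, 18), Rational(-1, 5), 77), 13), -68) = Mul(Mul(Rational(-77, 90), 13), -68) = Mul(Rational(-1001, 90), -68) = Rational(34034, 45)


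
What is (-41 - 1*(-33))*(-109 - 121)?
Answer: 1840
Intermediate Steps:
(-41 - 1*(-33))*(-109 - 121) = (-41 + 33)*(-230) = -8*(-230) = 1840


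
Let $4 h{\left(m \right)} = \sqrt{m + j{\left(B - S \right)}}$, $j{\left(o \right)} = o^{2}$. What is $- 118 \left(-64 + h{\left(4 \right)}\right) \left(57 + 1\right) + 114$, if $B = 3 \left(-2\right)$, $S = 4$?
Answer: $438130 - 3422 \sqrt{26} \approx 4.2068 \cdot 10^{5}$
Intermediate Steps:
$B = -6$
$h{\left(m \right)} = \frac{\sqrt{100 + m}}{4}$ ($h{\left(m \right)} = \frac{\sqrt{m + \left(-6 - 4\right)^{2}}}{4} = \frac{\sqrt{m + \left(-10\right)^{2}}}{4} = \frac{\sqrt{m + 100}}{4} = \frac{\sqrt{100 + m}}{4}$)
$- 118 \left(-64 + h{\left(4 \right)}\right) \left(57 + 1\right) + 114 = - 118 \left(-64 + \frac{\sqrt{100 + 4}}{4}\right) \left(57 + 1\right) + 114 = - 118 \left(-64 + \frac{\sqrt{104}}{4}\right) 58 + 114 = - 118 \left(-64 + \frac{2 \sqrt{26}}{4}\right) 58 + 114 = - 118 \left(-64 + \frac{\sqrt{26}}{2}\right) 58 + 114 = - 118 \left(-3712 + 29 \sqrt{26}\right) + 114 = \left(438016 - 3422 \sqrt{26}\right) + 114 = 438130 - 3422 \sqrt{26}$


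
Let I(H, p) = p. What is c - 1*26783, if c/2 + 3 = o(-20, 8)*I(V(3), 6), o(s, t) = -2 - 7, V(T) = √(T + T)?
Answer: -26897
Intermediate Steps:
V(T) = √2*√T (V(T) = √(2*T) = √2*√T)
o(s, t) = -9
c = -114 (c = -6 + 2*(-9*6) = -6 + 2*(-54) = -6 - 108 = -114)
c - 1*26783 = -114 - 1*26783 = -114 - 26783 = -26897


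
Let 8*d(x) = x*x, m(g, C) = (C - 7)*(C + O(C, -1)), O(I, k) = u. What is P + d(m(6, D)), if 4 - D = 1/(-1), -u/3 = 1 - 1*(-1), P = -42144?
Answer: -84287/2 ≈ -42144.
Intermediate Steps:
u = -6 (u = -3*(1 - 1*(-1)) = -3*(1 + 1) = -3*2 = -6)
O(I, k) = -6
D = 5 (D = 4 - 1/(-1) = 4 - 1*(-1) = 4 + 1 = 5)
m(g, C) = (-7 + C)*(-6 + C) (m(g, C) = (C - 7)*(C - 6) = (-7 + C)*(-6 + C))
d(x) = x²/8 (d(x) = (x*x)/8 = x²/8)
P + d(m(6, D)) = -42144 + (42 + 5² - 13*5)²/8 = -42144 + (42 + 25 - 65)²/8 = -42144 + (⅛)*2² = -42144 + (⅛)*4 = -42144 + ½ = -84287/2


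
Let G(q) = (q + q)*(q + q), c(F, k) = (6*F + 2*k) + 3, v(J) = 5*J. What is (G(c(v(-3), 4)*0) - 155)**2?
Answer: 24025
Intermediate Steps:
c(F, k) = 3 + 2*k + 6*F (c(F, k) = (2*k + 6*F) + 3 = 3 + 2*k + 6*F)
G(q) = 4*q**2 (G(q) = (2*q)*(2*q) = 4*q**2)
(G(c(v(-3), 4)*0) - 155)**2 = (4*((3 + 2*4 + 6*(5*(-3)))*0)**2 - 155)**2 = (4*((3 + 8 + 6*(-15))*0)**2 - 155)**2 = (4*((3 + 8 - 90)*0)**2 - 155)**2 = (4*(-79*0)**2 - 155)**2 = (4*0**2 - 155)**2 = (4*0 - 155)**2 = (0 - 155)**2 = (-155)**2 = 24025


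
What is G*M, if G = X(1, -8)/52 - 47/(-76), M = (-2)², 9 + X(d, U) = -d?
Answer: 421/247 ≈ 1.7045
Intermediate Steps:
X(d, U) = -9 - d
M = 4
G = 421/988 (G = (-9 - 1*1)/52 - 47/(-76) = (-9 - 1)*(1/52) - 47*(-1/76) = -10*1/52 + 47/76 = -5/26 + 47/76 = 421/988 ≈ 0.42611)
G*M = (421/988)*4 = 421/247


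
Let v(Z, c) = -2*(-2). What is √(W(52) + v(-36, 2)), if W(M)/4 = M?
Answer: 2*√53 ≈ 14.560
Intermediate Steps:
W(M) = 4*M
v(Z, c) = 4
√(W(52) + v(-36, 2)) = √(4*52 + 4) = √(208 + 4) = √212 = 2*√53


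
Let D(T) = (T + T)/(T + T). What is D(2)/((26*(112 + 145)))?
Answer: 1/6682 ≈ 0.00014966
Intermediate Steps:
D(T) = 1 (D(T) = (2*T)/((2*T)) = (2*T)*(1/(2*T)) = 1)
D(2)/((26*(112 + 145))) = 1/(26*(112 + 145)) = 1/(26*257) = 1/6682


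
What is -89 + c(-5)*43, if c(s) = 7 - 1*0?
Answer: 212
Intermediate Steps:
c(s) = 7 (c(s) = 7 + 0 = 7)
-89 + c(-5)*43 = -89 + 7*43 = -89 + 301 = 212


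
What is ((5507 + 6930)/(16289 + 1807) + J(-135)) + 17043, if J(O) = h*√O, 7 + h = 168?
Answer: 308422565/18096 + 483*I*√15 ≈ 17044.0 + 1870.7*I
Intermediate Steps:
h = 161 (h = -7 + 168 = 161)
J(O) = 161*√O
((5507 + 6930)/(16289 + 1807) + J(-135)) + 17043 = ((5507 + 6930)/(16289 + 1807) + 161*√(-135)) + 17043 = (12437/18096 + 161*(3*I*√15)) + 17043 = (12437*(1/18096) + 483*I*√15) + 17043 = (12437/18096 + 483*I*√15) + 17043 = 308422565/18096 + 483*I*√15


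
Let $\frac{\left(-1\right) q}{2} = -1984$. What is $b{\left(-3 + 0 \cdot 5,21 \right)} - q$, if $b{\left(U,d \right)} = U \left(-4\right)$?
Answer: $-3956$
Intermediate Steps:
$q = 3968$ ($q = \left(-2\right) \left(-1984\right) = 3968$)
$b{\left(U,d \right)} = - 4 U$
$b{\left(-3 + 0 \cdot 5,21 \right)} - q = - 4 \left(-3 + 0 \cdot 5\right) - 3968 = - 4 \left(-3 + 0\right) - 3968 = \left(-4\right) \left(-3\right) - 3968 = 12 - 3968 = -3956$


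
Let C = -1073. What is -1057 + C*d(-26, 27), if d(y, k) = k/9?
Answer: -4276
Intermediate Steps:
d(y, k) = k/9 (d(y, k) = k*(1/9) = k/9)
-1057 + C*d(-26, 27) = -1057 - 1073*27/9 = -1057 - 1073*3 = -1057 - 3219 = -4276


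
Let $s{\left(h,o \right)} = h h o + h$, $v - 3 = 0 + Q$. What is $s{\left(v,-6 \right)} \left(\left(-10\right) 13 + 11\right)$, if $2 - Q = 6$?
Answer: $833$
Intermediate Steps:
$Q = -4$ ($Q = 2 - 6 = -4$)
$v = -1$ ($v = 3 + \left(0 - 4\right) = 3 - 4 = -1$)
$s{\left(h,o \right)} = h + o h^{2}$ ($s{\left(h,o \right)} = h^{2} o + h = o h^{2} + h = h + o h^{2}$)
$s{\left(v,-6 \right)} \left(\left(-10\right) 13 + 11\right) = - (1 - -6) \left(\left(-10\right) 13 + 11\right) = - (1 + 6) \left(-130 + 11\right) = \left(-1\right) 7 \left(-119\right) = \left(-7\right) \left(-119\right) = 833$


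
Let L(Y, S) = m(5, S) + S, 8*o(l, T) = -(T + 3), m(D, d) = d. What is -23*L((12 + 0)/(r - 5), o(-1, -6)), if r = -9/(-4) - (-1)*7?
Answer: -69/4 ≈ -17.250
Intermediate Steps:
o(l, T) = -3/8 - T/8 (o(l, T) = (-(T + 3))/8 = (-(3 + T))/8 = (-3 - T)/8 = -3/8 - T/8)
r = 37/4 (r = -9*(-¼) - 1*(-7) = 9/4 + 7 = 37/4 ≈ 9.2500)
L(Y, S) = 2*S (L(Y, S) = S + S = 2*S)
-23*L((12 + 0)/(r - 5), o(-1, -6)) = -46*(-3/8 - ⅛*(-6)) = -46*(-3/8 + ¾) = -46*3/8 = -23*¾ = -69/4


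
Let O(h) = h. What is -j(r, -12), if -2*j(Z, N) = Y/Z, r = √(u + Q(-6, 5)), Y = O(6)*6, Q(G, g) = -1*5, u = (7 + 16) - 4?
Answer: 9*√14/7 ≈ 4.8107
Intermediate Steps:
u = 19 (u = 23 - 4 = 19)
Q(G, g) = -5
Y = 36 (Y = 6*6 = 36)
r = √14 (r = √(19 - 5) = √14 ≈ 3.7417)
j(Z, N) = -18/Z
-j(r, -12) = -(-18)/(√14) = -(-18)*√14/14 = -(-9)*√14/7 = 9*√14/7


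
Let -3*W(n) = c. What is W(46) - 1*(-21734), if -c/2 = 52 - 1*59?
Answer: 65188/3 ≈ 21729.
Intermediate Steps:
c = 14 (c = -2*(52 - 1*59) = -2*(52 - 59) = -2*(-7) = 14)
W(n) = -14/3 (W(n) = -⅓*14 = -14/3)
W(46) - 1*(-21734) = -14/3 - 1*(-21734) = -14/3 + 21734 = 65188/3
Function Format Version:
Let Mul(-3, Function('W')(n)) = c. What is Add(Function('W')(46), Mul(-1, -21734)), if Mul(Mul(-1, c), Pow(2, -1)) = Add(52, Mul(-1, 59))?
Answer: Rational(65188, 3) ≈ 21729.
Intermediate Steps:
c = 14 (c = Mul(-2, Add(52, Mul(-1, 59))) = Mul(-2, Add(52, -59)) = Mul(-2, -7) = 14)
Function('W')(n) = Rational(-14, 3) (Function('W')(n) = Mul(Rational(-1, 3), 14) = Rational(-14, 3))
Add(Function('W')(46), Mul(-1, -21734)) = Add(Rational(-14, 3), Mul(-1, -21734)) = Add(Rational(-14, 3), 21734) = Rational(65188, 3)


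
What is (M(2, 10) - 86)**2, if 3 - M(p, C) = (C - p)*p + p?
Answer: 10201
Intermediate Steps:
M(p, C) = 3 - p - p*(C - p) (M(p, C) = 3 - ((C - p)*p + p) = 3 - (p*(C - p) + p) = 3 - (p + p*(C - p)) = 3 + (-p - p*(C - p)) = 3 - p - p*(C - p))
(M(2, 10) - 86)**2 = ((3 + 2**2 - 1*2 - 1*10*2) - 86)**2 = ((3 + 4 - 2 - 20) - 86)**2 = (-15 - 86)**2 = (-101)**2 = 10201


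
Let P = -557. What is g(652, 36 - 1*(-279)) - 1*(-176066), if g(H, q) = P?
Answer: 175509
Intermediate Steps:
g(H, q) = -557
g(652, 36 - 1*(-279)) - 1*(-176066) = -557 - 1*(-176066) = -557 + 176066 = 175509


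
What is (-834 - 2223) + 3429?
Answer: 372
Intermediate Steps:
(-834 - 2223) + 3429 = -3057 + 3429 = 372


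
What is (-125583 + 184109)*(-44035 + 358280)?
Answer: 18391502870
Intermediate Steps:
(-125583 + 184109)*(-44035 + 358280) = 58526*314245 = 18391502870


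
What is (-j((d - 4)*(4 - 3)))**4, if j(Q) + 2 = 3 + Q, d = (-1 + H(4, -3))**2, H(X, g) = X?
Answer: 1296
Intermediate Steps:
d = 9 (d = (-1 + 4)**2 = 3**2 = 9)
j(Q) = 1 + Q (j(Q) = -2 + (3 + Q) = 1 + Q)
(-j((d - 4)*(4 - 3)))**4 = (-(1 + (9 - 4)*(4 - 3)))**4 = (-(1 + 5*1))**4 = (-(1 + 5))**4 = (-1*6)**4 = (-6)**4 = 1296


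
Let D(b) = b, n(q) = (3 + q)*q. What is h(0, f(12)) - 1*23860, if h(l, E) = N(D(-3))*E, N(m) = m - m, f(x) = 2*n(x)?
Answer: -23860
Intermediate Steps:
n(q) = q*(3 + q)
f(x) = 2*x*(3 + x) (f(x) = 2*(x*(3 + x)) = 2*x*(3 + x))
N(m) = 0
h(l, E) = 0 (h(l, E) = 0*E = 0)
h(0, f(12)) - 1*23860 = 0 - 1*23860 = 0 - 23860 = -23860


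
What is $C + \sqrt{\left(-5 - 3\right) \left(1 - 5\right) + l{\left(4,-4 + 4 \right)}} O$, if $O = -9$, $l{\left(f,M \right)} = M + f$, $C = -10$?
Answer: $-64$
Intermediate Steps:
$C + \sqrt{\left(-5 - 3\right) \left(1 - 5\right) + l{\left(4,-4 + 4 \right)}} O = -10 + \sqrt{\left(-5 - 3\right) \left(1 - 5\right) + \left(\left(-4 + 4\right) + 4\right)} \left(-9\right) = -10 + \sqrt{\left(-8\right) \left(-4\right) + \left(0 + 4\right)} \left(-9\right) = -10 + \sqrt{32 + 4} \left(-9\right) = -10 + \sqrt{36} \left(-9\right) = -10 + 6 \left(-9\right) = -10 - 54 = -64$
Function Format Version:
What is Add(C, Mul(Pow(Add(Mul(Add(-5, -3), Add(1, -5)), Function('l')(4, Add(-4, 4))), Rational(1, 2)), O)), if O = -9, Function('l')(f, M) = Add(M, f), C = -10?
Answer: -64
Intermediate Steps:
Add(C, Mul(Pow(Add(Mul(Add(-5, -3), Add(1, -5)), Function('l')(4, Add(-4, 4))), Rational(1, 2)), O)) = Add(-10, Mul(Pow(Add(Mul(Add(-5, -3), Add(1, -5)), Add(Add(-4, 4), 4)), Rational(1, 2)), -9)) = Add(-10, Mul(Pow(Add(Mul(-8, -4), Add(0, 4)), Rational(1, 2)), -9)) = Add(-10, Mul(Pow(Add(32, 4), Rational(1, 2)), -9)) = Add(-10, Mul(Pow(36, Rational(1, 2)), -9)) = Add(-10, Mul(6, -9)) = Add(-10, -54) = -64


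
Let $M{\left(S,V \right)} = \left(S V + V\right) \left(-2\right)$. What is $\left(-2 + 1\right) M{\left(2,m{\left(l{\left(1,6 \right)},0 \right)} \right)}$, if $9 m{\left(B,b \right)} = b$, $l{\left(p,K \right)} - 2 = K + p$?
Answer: $0$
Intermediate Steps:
$l{\left(p,K \right)} = 2 + K + p$ ($l{\left(p,K \right)} = 2 + \left(K + p\right) = 2 + K + p$)
$m{\left(B,b \right)} = \frac{b}{9}$
$M{\left(S,V \right)} = - 2 V - 2 S V$ ($M{\left(S,V \right)} = \left(V + S V\right) \left(-2\right) = - 2 V - 2 S V$)
$\left(-2 + 1\right) M{\left(2,m{\left(l{\left(1,6 \right)},0 \right)} \right)} = \left(-2 + 1\right) \left(- 2 \cdot \frac{1}{9} \cdot 0 \left(1 + 2\right)\right) = - \left(-2\right) 0 \cdot 3 = \left(-1\right) 0 = 0$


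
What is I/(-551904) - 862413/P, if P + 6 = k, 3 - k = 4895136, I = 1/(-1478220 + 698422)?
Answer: 123719939341405345/702246255726386496 ≈ 0.17618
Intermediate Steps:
I = -1/779798 (I = 1/(-779798) = -1/779798 ≈ -1.2824e-6)
k = -4895133 (k = 3 - 1*4895136 = 3 - 4895136 = -4895133)
P = -4895139 (P = -6 - 4895133 = -4895139)
I/(-551904) - 862413/P = -1/779798/(-551904) - 862413/(-4895139) = -1/779798*(-1/551904) - 862413*(-1/4895139) = 1/430373635392 + 287471/1631713 = 123719939341405345/702246255726386496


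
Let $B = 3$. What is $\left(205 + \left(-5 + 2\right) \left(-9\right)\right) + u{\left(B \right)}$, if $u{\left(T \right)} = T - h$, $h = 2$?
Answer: $233$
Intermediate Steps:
$u{\left(T \right)} = -2 + T$ ($u{\left(T \right)} = T - 2 = -2 + T$)
$\left(205 + \left(-5 + 2\right) \left(-9\right)\right) + u{\left(B \right)} = \left(205 + \left(-5 + 2\right) \left(-9\right)\right) + \left(-2 + 3\right) = \left(205 - -27\right) + 1 = \left(205 + 27\right) + 1 = 232 + 1 = 233$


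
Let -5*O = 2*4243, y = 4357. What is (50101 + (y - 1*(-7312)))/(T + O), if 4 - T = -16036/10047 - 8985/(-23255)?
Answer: -14432127183450/395321657317 ≈ -36.507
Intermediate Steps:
O = -8486/5 (O = -2*4243/5 = -⅕*8486 = -8486/5 ≈ -1697.2)
T = 243443365/46728597 (T = 4 - (-16036/10047 - 8985/(-23255)) = 4 - (-16036*1/10047 - 8985*(-1/23255)) = 4 - (-16036/10047 + 1797/4651) = 4 - 1*(-56528977/46728597) = 4 + 56528977/46728597 = 243443365/46728597 ≈ 5.2097)
(50101 + (y - 1*(-7312)))/(T + O) = (50101 + (4357 - 1*(-7312)))/(243443365/46728597 - 8486/5) = (50101 + (4357 + 7312))/(-395321657317/233642985) = (50101 + 11669)*(-233642985/395321657317) = 61770*(-233642985/395321657317) = -14432127183450/395321657317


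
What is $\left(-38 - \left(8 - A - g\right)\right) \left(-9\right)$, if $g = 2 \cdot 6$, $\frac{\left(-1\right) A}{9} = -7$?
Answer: $-261$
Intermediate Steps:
$A = 63$ ($A = \left(-9\right) \left(-7\right) = 63$)
$g = 12$
$\left(-38 - \left(8 - A - g\right)\right) \left(-9\right) = \left(-38 + \left(\left(12 + 63\right) - 8\right)\right) \left(-9\right) = \left(-38 + \left(75 - 8\right)\right) \left(-9\right) = \left(-38 + 67\right) \left(-9\right) = 29 \left(-9\right) = -261$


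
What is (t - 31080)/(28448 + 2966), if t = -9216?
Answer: -20148/15707 ≈ -1.2827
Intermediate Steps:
(t - 31080)/(28448 + 2966) = (-9216 - 31080)/(28448 + 2966) = -40296/31414 = -40296*1/31414 = -20148/15707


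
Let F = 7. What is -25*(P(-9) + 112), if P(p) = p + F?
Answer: -2750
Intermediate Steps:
P(p) = 7 + p (P(p) = p + 7 = 7 + p)
-25*(P(-9) + 112) = -25*((7 - 9) + 112) = -25*(-2 + 112) = -25*110 = -2750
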